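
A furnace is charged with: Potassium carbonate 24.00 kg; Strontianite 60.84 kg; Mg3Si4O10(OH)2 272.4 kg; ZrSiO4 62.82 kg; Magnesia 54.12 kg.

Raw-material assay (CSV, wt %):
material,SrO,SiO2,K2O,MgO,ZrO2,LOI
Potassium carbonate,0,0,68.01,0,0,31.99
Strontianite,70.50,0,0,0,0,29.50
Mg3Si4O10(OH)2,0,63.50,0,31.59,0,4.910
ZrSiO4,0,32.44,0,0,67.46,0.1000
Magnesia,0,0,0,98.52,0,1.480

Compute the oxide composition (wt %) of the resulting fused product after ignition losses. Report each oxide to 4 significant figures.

Glass mass = 434.3 kg (batch 474.2 − LOI 39.86).
Composition: SrO 9.876%, SiO2 44.52%, K2O 3.758%, MgO 32.09%, ZrO2 9.757%

Intermediates are displayed, rounded to 4 significant figures, when written out. Each numeric step runs at exact precision in all steps. A single rounding produces each reported figure — the derived quantities, including five oxide percentages, totals, the yield, net glass mass, LOI, are carried from the batch weights per 434.3 kg of glass in full precision, as written in question or answer.
Oxide-by-oxide delivered mass:
  SrO: 60.84·0.7050 = 42.89 kg
  SiO2: 272.4·0.6350 + 62.82·0.3244 = 193.4 kg
  K2O: 24.00·0.6801 = 16.32 kg
  MgO: 272.4·0.3159 + 54.12·0.9852 = 139.4 kg
  ZrO2: 62.82·0.6746 = 42.38 kg
LOI: 24.00·0.3199 + 60.84·0.2950 + 272.4·0.04910 + 62.82·0.001000 + 54.12·0.01480 = 39.86 kg
The glass mass, total less LOI, = 474.2 − 39.86 = 434.3 kg (equal to the oxide-mass sum)
wt % = oxide mass / glass mass × 100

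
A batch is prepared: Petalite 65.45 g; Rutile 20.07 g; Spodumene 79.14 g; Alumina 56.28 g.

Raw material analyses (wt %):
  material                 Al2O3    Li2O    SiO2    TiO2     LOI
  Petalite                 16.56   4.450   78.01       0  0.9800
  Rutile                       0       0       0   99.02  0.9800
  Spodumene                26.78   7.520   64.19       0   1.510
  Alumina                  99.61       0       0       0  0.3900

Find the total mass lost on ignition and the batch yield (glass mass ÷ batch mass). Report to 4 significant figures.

LOI loss = 2.253 g; glass = 218.7 g; yield = 98.98%

All internal work carries full float precision at each step; the intermediate values appear, with 4-significant-figure rounding, alongside each step — every reported result carries a single rounding; all derived quantities are re-derived in exact precision (totals, net glass mass, ignition loss, four oxide percentages, yield) from the batch weights at 218.7 g of glass, as they appear in the problem or the answer.
Material-by-material LOI:
  Petalite: 65.45 × 0.009800 = 0.6414 g
  Rutile: 20.07 × 0.009800 = 0.1967 g
  Spodumene: 79.14 × 0.01510 = 1.195 g
  Alumina: 56.28 × 0.003900 = 0.2195 g
Total LOI = 2.253 g
Glass = batch − LOI = 220.9 − 2.253 = 218.7 g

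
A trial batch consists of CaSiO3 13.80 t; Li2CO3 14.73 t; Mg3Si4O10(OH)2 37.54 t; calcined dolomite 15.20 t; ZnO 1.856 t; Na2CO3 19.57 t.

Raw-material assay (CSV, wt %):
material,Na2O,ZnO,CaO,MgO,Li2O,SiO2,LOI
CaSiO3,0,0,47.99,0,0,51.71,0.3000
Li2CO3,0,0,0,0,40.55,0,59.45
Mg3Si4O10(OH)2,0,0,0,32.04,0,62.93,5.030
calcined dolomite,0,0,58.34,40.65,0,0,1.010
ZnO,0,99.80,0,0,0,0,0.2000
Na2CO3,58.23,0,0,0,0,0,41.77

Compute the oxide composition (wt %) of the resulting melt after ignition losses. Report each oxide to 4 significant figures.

Full precision is maintained end to end. Intermediates are displayed, with 4-significant-digit rounding, when written out; every reported number sees exactly one rounding; all derived quantities (LOI, net glass mass, the totals, yield, six oxide percentages) are rebuilt at full float precision from the weighed amounts at 83.68 t of glass as they appear in the question or the answer.
Mass of each oxide from the mix:
  Na2O: 19.57·0.5823 = 11.40 t
  ZnO: 1.856·0.9980 = 1.852 t
  CaO: 13.80·0.4799 + 15.20·0.5834 = 15.49 t
  MgO: 37.54·0.3204 + 15.20·0.4065 = 18.21 t
  Li2O: 14.73·0.4055 = 5.973 t
  SiO2: 13.80·0.5171 + 37.54·0.6293 = 30.76 t
LOI: 13.80·0.003000 + 14.73·0.5945 + 37.54·0.05030 + 15.20·0.01010 + 1.856·0.002000 + 19.57·0.4177 = 19.02 t
batch − LOI leaves glass = 102.7 − 19.02 = 83.68 t (matching Σ of the oxides)
wt % = 100 × oxide mass / glass mass

Glass mass = 83.68 t (batch 102.7 − LOI 19.02).
Composition: Na2O 13.62%, ZnO 2.214%, CaO 18.51%, MgO 21.76%, Li2O 7.138%, SiO2 36.76%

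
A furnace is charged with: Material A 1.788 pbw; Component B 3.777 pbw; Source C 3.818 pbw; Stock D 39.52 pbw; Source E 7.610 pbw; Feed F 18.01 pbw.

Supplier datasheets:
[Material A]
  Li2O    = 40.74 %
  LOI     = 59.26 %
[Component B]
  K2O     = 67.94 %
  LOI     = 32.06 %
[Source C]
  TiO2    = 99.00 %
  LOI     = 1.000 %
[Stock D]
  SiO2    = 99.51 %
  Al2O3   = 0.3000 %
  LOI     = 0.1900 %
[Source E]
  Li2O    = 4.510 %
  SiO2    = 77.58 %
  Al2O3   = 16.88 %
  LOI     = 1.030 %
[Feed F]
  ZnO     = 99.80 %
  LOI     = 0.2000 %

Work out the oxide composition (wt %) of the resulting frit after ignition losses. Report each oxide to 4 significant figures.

In-progress results are displayed, with 4-significant-figure rounding, at each printed step; all internal work maintains exact precision through every step — every reported figure is rounded exactly once — all derived quantities are re-derived starting from the weights for 72.02 pbw of glass in full precision (the six compositions, LOI, glass mass, yield, the totals), as given in problem or answer.
Oxide-by-oxide delivered mass:
  Li2O: 1.788·0.4074 + 7.610·0.04510 = 1.072 pbw
  SiO2: 39.52·0.9951 + 7.610·0.7758 = 45.23 pbw
  TiO2: 3.818·0.9900 = 3.780 pbw
  ZnO: 18.01·0.9980 = 17.97 pbw
  Al2O3: 39.52·0.003000 + 7.610·0.1688 = 1.403 pbw
  K2O: 3.777·0.6794 = 2.566 pbw
LOI: 1.788·0.5926 + 3.777·0.3206 + 3.818·0.01000 + 39.52·0.001900 + 7.610·0.01030 + 18.01·0.002000 = 2.498 pbw
Glass mass = batch − LOI = 74.52 − 2.498 = 72.02 pbw (= the summed oxide contributions)
wt % = 100 × oxide mass / glass mass

Glass mass = 72.02 pbw (batch 74.52 − LOI 2.498).
Composition: Li2O 1.488%, SiO2 62.80%, TiO2 5.248%, ZnO 24.96%, Al2O3 1.948%, K2O 3.563%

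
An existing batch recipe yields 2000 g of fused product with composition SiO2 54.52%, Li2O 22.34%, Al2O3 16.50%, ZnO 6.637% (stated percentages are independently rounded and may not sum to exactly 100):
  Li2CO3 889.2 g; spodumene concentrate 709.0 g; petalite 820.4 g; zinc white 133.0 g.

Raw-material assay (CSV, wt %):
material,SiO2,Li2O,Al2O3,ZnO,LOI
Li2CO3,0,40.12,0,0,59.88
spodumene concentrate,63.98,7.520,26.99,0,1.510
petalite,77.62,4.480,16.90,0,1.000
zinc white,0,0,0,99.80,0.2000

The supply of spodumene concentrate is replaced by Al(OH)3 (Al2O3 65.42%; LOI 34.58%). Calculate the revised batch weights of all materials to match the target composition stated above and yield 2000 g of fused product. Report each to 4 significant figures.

Values along the way are printed (rounded to four significant digits) at each printed step. Every computation carries full precision at each step; every reported result undergoes a single rounding. All derived quantities are rebuilt in exact precision (the yield, the totals, net glass mass, the four compositions, LOI) from the weighed amounts for 2000 g of glass, as given in the problem or the answer.
Per-oxide target masses for 2000 g fused product:
  SiO2: 54.52% × 2000 = 1090 g
  Li2O: 22.34% × 2000 = 446.8 g
  Al2O3: 16.50% × 2000 = 330.0 g
  ZnO: 6.637% × 2000 = 132.7 g
A balance pass over the oxides, working from each reported weight, for the quoted basis mass (sums match the target masses net of answer rounding effects):
  SiO2: 1405·0.7762 = 1091 g (target 1090 g)
  Li2O: 956.8·0.4012 + 1405·0.04480 = 446.8 g (target 446.8 g)
  Al2O3: 141.5·0.6542 + 1405·0.1690 = 330.0 g (target 330.0 g)
  ZnO: 133.0·0.9980 = 132.7 g (target 132.7 g)
Glass-mass bookkeeping: the batch minus its LOI: 2000 g (summing oxide targets gives 2000 g; stated basis 2000 g — gaps are rounding artifacts).
Batch total: Σ batch = 2636 g; loss to ignition Σ batch·LOI = 636.2 g; yield = glass ÷ total batch = 75.87%.

Revised batch per 2000 g fused product:
  Li2CO3: 956.8 g
  Al(OH)3: 141.5 g
  petalite: 1405 g
  zinc white: 133.0 g
Total batch = 2636 g; LOI loss = 636.2 g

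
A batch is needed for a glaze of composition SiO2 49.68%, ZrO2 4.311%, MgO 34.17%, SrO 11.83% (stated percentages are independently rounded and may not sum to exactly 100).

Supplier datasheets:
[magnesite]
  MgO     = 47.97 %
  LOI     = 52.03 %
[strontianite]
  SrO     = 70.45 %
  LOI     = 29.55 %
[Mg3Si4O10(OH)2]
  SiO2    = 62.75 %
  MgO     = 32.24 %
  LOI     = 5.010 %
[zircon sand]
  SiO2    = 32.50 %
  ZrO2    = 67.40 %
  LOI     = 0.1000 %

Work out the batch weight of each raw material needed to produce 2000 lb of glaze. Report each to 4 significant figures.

Every computation maintains full precision in every operation; mid-chain values are shown rounded off to 4 significant figures alongside each step; every reported figure is rounded just once; the derived quantities (four oxide percentages, net glass mass, yield, ignition loss, totals) are recomputed in full float precision from the batch weights at 2000 lb of glass, as quoted within the question or the answer.
The oxide mass targets at 2000 lb glaze:
  SiO2: 49.68% × 2000 = 993.6 lb
  ZrO2: 4.311% × 2000 = 86.22 lb
  MgO: 34.17% × 2000 = 683.4 lb
  SrO: 11.83% × 2000 = 236.6 lb
Balance tally, oxide-wise, per the reported batch figures, at the basis given (delivered sums recover each target up to rounding of the answer):
  SiO2: 1517·0.6275 + 127.9·0.3250 = 993.5 lb (target 993.6 lb)
  ZrO2: 127.9·0.6740 = 86.20 lb (target 86.22 lb)
  MgO: 405.0·0.4797 + 1517·0.3224 = 683.4 lb (target 683.4 lb)
  SrO: 335.8·0.7045 = 236.6 lb (target 236.6 lb)
Consistency of the glass mass: total charge less LOI = 2000 lb (the Σ of target masses is 2000 lb; the stated basis being 2000 lb — a pure rounding effect).
Batch grand total — Σ batch = 2386 lb; the LOI term Σ batch·LOI equals 386.1 lb; as yield: glass ÷ batch → 83.82%.

Batch per 2000 lb glaze:
  magnesite: 405.0 lb
  strontianite: 335.8 lb
  Mg3Si4O10(OH)2: 1517 lb
  zircon sand: 127.9 lb
Total batch = 2386 lb; LOI loss = 386.1 lb; yield = 83.82%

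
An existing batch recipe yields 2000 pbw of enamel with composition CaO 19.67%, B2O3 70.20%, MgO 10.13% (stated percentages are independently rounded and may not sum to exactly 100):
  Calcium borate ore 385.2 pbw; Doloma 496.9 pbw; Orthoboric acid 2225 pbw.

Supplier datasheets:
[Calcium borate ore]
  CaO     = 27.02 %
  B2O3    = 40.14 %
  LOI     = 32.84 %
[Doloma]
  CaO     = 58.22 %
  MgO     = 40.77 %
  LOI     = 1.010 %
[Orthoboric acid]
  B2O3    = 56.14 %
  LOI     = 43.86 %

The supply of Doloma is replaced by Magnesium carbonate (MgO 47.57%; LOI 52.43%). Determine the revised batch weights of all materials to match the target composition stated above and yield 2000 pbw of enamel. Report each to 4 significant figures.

Revised batch per 2000 pbw enamel:
  Calcium borate ore: 1456 pbw
  Magnesium carbonate: 425.9 pbw
  Orthoboric acid: 1460 pbw
Total batch = 3342 pbw; LOI loss = 1342 pbw

All internal work runs at exact precision through every step. In-progress results are displayed, rounded to 4 significant figures, when written out — each reported value is rounded exactly once. The derived quantities (glass mass, totals, the yield, LOI, the three compositions) are recomputed at exact precision from the weighed amounts for 2000 pbw of glass as given in question or answer.
Target masses of each oxide per 2000 pbw enamel:
  CaO: 19.67% × 2000 = 393.4 pbw
  B2O3: 70.20% × 2000 = 1404 pbw
  MgO: 10.13% × 2000 = 202.6 pbw
Balance tally, oxide-wise, using the reported weights, per the basis as stated (oxide sums agree with the targets within answer rounding):
  CaO: 1456·0.2702 = 393.4 pbw (target 393.4 pbw)
  B2O3: 1456·0.4014 + 1460·0.5614 = 1404 pbw (target 1404 pbw)
  MgO: 425.9·0.4757 = 202.6 pbw (target 202.6 pbw)
Consistency of the glass mass: total batch − LOI = 2000 pbw (per-oxide target masses sum to 2000 pbw; stated basis 2000 pbw — any gap is answer rounding).
Adding the batch up: Σ batch = 3342 pbw; Σ batch·LOI gives LOI loss = 1342 pbw; the yield ratio, glass ÷ batch: 59.85%.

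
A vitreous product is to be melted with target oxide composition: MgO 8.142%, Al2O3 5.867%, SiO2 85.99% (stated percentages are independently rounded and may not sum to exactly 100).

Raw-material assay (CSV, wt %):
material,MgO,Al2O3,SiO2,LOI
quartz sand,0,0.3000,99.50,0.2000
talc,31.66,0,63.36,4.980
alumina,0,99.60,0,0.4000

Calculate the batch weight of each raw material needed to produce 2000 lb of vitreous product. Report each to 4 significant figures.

Batch per 2000 lb vitreous product:
  quartz sand: 1401 lb
  talc: 514.3 lb
  alumina: 113.6 lb
Total batch = 2029 lb; LOI loss = 28.87 lb; yield = 98.58%

The working math runs at exact precision in all steps; rounding to 4 significant figures applies to each mid-chain value as displayed; each reported value is rounded only once; the derived quantities, including ignition loss, three oxide percentages, net glass mass, the yield, the totals, are computed from the batch weights per 2000 lb of glass in full float precision as written in the problem or the answer.
Target masses of each oxide per 2000 lb vitreous product:
  MgO: 8.142% × 2000 = 162.8 lb
  Al2O3: 5.867% × 2000 = 117.3 lb
  SiO2: 85.99% × 2000 = 1720 lb
A balance pass over the oxides, applying the batch weights above, at the basis given (every target is met by its sum exact up to rounding of places):
  MgO: 514.3·0.3166 = 162.8 lb (target 162.8 lb)
  Al2O3: 1401·0.003000 + 113.6·0.9960 = 117.3 lb (target 117.3 lb)
  SiO2: 1401·0.9950 + 514.3·0.6336 = 1720 lb (target 1720 lb)
Glass-mass bookkeeping: total charge less LOI = 2000 lb (targets for the oxides total 2000 lb; basis as stated: 2000 lb — deltas are rounding alone).
Batch total: Σ batch = 2029 lb; Σ batch·LOI gives LOI loss = 28.87 lb; glass ÷ batch gives a yield of 98.58%.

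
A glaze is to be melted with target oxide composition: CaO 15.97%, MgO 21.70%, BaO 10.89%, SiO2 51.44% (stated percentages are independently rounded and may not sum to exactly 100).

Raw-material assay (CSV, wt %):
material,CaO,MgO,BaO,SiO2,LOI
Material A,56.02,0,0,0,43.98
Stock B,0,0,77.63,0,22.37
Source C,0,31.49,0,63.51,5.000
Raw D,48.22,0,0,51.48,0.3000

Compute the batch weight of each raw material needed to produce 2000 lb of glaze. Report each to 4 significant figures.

Batch per 2000 lb glaze:
  Material A: 313.5 lb
  Stock B: 280.6 lb
  Source C: 1378 lb
  Raw D: 298.2 lb
Total batch = 2270 lb; LOI loss = 270.4 lb; yield = 88.09%

The working math maintains full precision at all times; values along the way are printed with 4-significant-digit rounding between the steps. A single rounding produces every reported value — derived quantities (ignition loss, the four compositions, glass mass, totals, yield) are rebuilt in full precision using the weight values per 2000 lb of glass exactly as shown in the problem or the answer.
Target masses of each oxide per 2000 lb glaze:
  CaO: 15.97% × 2000 = 319.4 lb
  MgO: 21.70% × 2000 = 434.0 lb
  BaO: 10.89% × 2000 = 217.8 lb
  SiO2: 51.44% × 2000 = 1029 lb
Verifying the oxide balance per the reported batch figures, at the basis given (oxide sums agree with the targets net of answer rounding effects):
  CaO: 313.5·0.5602 + 298.2·0.4822 = 319.4 lb (target 319.4 lb)
  MgO: 1378·0.3149 = 433.9 lb (target 434.0 lb)
  BaO: 280.6·0.7763 = 217.8 lb (target 217.8 lb)
  SiO2: 1378·0.6351 + 298.2·0.5148 = 1029 lb (target 1029 lb)
Consistency of the glass mass: whole batch net of LOI = 2000 lb (the targets, summed, come to 2000 lb; stated basis 2000 lb — differing by rounding only).
Total batch = Σ batch = 2270 lb; the LOI term Σ batch·LOI equals 270.4 lb; yield = glass ÷ total batch = 88.09%.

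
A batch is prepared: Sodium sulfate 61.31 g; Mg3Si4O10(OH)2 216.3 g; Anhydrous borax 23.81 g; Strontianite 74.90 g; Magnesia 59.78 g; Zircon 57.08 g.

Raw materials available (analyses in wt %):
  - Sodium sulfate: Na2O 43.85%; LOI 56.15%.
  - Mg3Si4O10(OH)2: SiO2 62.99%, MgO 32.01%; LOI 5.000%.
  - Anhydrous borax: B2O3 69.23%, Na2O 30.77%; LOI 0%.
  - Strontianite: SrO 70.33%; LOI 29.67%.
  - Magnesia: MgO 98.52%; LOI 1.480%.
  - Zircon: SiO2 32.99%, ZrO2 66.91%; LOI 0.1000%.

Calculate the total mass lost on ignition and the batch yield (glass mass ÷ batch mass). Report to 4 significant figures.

LOI loss = 68.41 g; glass = 424.8 g; yield = 86.13%

The intermediate values appear with 4-significant-figure rounding as written. Every computation keeps full precision throughout. Each reported number sees exactly one rounding — the derived quantities (six oxide percentages, net glass mass, the yield, totals, LOI) are carried starting from the weights per 424.8 g of glass at full precision as set out in question or answer.
Ignition loss by material:
  Sodium sulfate: 61.31 × 0.5615 = 34.43 g
  Mg3Si4O10(OH)2: 216.3 × 0.05000 = 10.82 g
  Anhydrous borax: 23.81 × 0 = 0 g
  Strontianite: 74.90 × 0.2967 = 22.22 g
  Magnesia: 59.78 × 0.01480 = 0.8847 g
  Zircon: 57.08 × 0.001000 = 0.05708 g
Total LOI = 68.41 g
Glass = batch − LOI = 493.2 − 68.41 = 424.8 g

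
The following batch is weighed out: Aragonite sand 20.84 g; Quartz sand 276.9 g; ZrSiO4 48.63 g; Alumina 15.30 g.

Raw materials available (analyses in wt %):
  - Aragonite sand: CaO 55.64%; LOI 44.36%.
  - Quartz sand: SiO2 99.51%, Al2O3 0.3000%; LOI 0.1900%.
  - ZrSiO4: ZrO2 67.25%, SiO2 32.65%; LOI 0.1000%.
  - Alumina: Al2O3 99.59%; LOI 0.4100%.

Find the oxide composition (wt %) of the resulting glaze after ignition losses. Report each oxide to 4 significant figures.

Intermediates are displayed rounded off to 4 significant digits in the printout; the whole derivation keeps full float precision from first step to last — every reported number sees exactly one rounding. Derived quantities are computed using the weight values for 351.8 g of glass at full float precision (four oxide percentages, yield, glass mass, LOI, the totals), as given in the question or the answer.
What the batch supplies per oxide:
  ZrO2: 48.63·0.6725 = 32.70 g
  CaO: 20.84·0.5564 = 11.60 g
  SiO2: 276.9·0.9951 + 48.63·0.3265 = 291.4 g
  Al2O3: 276.9·0.003000 + 15.30·0.9959 = 16.07 g
LOI: 20.84·0.4436 + 276.9·0.001900 + 48.63·0.001000 + 15.30·0.004100 = 9.882 g
batch − LOI leaves glass = 361.7 − 9.882 = 351.8 g (the oxide masses sum to this)
oxide / glass × 100 gives the wt %

Glass mass = 351.8 g (batch 361.7 − LOI 9.882).
Composition: ZrO2 9.296%, CaO 3.296%, SiO2 82.84%, Al2O3 4.568%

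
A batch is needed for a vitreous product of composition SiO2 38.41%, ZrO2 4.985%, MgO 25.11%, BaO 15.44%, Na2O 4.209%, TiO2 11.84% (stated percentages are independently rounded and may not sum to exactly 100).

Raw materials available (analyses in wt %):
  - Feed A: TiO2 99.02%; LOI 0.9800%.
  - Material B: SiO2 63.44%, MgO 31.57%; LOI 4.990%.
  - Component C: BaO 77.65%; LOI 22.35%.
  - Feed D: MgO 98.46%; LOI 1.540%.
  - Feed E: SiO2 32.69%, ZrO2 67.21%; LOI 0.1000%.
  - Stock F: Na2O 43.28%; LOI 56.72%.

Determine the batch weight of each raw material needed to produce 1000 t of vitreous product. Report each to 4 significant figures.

All arithmetic carries full float precision in every operation; the intermediate values are printed rounded off to 4 significant figures across the worked steps. Every reported number sees exactly one rounding. The derived quantities are computed using the weight values on 1000 t of glass at full precision (ignition loss, six oxide percentages, net glass mass, the yield, the totals), exactly as shown in the problem or the answer.
Oxide-by-oxide targets in 1000 t vitreous product:
  SiO2: 38.41% × 1000 = 384.1 t
  ZrO2: 4.985% × 1000 = 49.85 t
  MgO: 25.11% × 1000 = 251.1 t
  BaO: 15.44% × 1000 = 154.4 t
  Na2O: 4.209% × 1000 = 42.09 t
  TiO2: 11.84% × 1000 = 118.4 t
Mass-balance tally per oxide applying the batch weights above, under the basis named above (delivered sums recover each target given rounding of the digits):
  SiO2: 567.2·0.6344 + 74.17·0.3269 = 384.1 t (target 384.1 t)
  ZrO2: 74.17·0.6721 = 49.85 t (target 49.85 t)
  MgO: 567.2·0.3157 + 73.15·0.9846 = 251.1 t (target 251.1 t)
  BaO: 198.8·0.7765 = 154.4 t (target 154.4 t)
  Na2O: 97.25·0.4328 = 42.09 t (target 42.09 t)
  TiO2: 119.6·0.9902 = 118.4 t (target 118.4 t)
Glass-mass sanity pass: net batch after ignition = 999.9 t (targets for the oxides total 999.9 t; stated basis 1000 t — any gap is answer rounding).
Adding the batch up: Σ batch = 1130 t; LOI removed, Σ of batch·LOI: 130.3 t; yield = glass ÷ total batch = 88.47%.

Batch per 1000 t vitreous product:
  Feed A: 119.6 t
  Material B: 567.2 t
  Component C: 198.8 t
  Feed D: 73.15 t
  Feed E: 74.17 t
  Stock F: 97.25 t
Total batch = 1130 t; LOI loss = 130.3 t; yield = 88.47%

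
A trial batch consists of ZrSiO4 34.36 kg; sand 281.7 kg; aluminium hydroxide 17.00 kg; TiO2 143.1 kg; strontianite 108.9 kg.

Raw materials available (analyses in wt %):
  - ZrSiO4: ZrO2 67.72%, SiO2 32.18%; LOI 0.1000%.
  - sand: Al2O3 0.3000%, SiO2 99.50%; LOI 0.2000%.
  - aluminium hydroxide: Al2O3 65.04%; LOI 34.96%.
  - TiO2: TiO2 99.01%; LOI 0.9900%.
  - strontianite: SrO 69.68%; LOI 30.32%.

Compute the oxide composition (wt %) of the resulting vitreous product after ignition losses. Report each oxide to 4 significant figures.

Glass mass = 544.1 kg (batch 585.1 − LOI 40.98).
Composition: ZrO2 4.277%, TiO2 26.04%, Al2O3 2.188%, SiO2 53.55%, SrO 13.95%

The working math maintains exact precision through the solve. Rounding to 4 significant digits governs every working value as displayed; exactly one rounding goes into each reported value; all derived quantities (net glass mass, the yield, ignition loss, five oxide percentages, totals) are rebuilt at full float precision starting from the weights on 544.1 kg of glass, as quoted within the problem or the answer.
Per-oxide mass from batch:
  ZrO2: 34.36·0.6772 = 23.27 kg
  TiO2: 143.1·0.9901 = 141.7 kg
  Al2O3: 281.7·0.003000 + 17.00·0.6504 = 11.90 kg
  SiO2: 34.36·0.3218 + 281.7·0.9950 = 291.3 kg
  SrO: 108.9·0.6968 = 75.88 kg
LOI: 34.36·0.001000 + 281.7·0.002000 + 17.00·0.3496 + 143.1·0.009900 + 108.9·0.3032 = 40.98 kg
Glass mass = batch − LOI = 585.1 − 40.98 = 544.1 kg (= the summed oxide contributions)
wt % = 100 × oxide mass / glass mass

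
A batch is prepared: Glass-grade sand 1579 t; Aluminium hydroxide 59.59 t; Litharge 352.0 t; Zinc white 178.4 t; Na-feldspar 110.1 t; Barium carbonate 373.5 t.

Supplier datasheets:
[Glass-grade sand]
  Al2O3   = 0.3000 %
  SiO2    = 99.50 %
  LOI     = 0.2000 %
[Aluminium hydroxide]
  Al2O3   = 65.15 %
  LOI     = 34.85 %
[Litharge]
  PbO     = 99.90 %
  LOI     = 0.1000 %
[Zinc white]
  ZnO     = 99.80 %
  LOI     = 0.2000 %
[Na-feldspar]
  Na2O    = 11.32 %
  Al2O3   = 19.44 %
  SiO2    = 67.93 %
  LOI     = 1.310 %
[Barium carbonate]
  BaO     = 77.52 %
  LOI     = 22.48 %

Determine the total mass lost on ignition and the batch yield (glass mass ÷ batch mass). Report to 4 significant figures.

The whole derivation carries exact precision at all times. Working values are shown with 4-significant-digit rounding alongside each step — every reported value is rounded just once — derived quantities, including yield, net glass mass, LOI, six oxide percentages, the totals, are computed starting from the weights on 2543 t of glass in full precision exactly as printed in the question or the answer.
Ignition loss by material:
  Glass-grade sand: 1579 × 0.002000 = 3.158 t
  Aluminium hydroxide: 59.59 × 0.3485 = 20.77 t
  Litharge: 352.0 × 0.001000 = 0.3520 t
  Zinc white: 178.4 × 0.002000 = 0.3568 t
  Na-feldspar: 110.1 × 0.01310 = 1.442 t
  Barium carbonate: 373.5 × 0.2248 = 83.96 t
Total LOI = 110.0 t
Glass = batch − LOI = 2653 − 110.0 = 2543 t

LOI loss = 110.0 t; glass = 2543 t; yield = 95.85%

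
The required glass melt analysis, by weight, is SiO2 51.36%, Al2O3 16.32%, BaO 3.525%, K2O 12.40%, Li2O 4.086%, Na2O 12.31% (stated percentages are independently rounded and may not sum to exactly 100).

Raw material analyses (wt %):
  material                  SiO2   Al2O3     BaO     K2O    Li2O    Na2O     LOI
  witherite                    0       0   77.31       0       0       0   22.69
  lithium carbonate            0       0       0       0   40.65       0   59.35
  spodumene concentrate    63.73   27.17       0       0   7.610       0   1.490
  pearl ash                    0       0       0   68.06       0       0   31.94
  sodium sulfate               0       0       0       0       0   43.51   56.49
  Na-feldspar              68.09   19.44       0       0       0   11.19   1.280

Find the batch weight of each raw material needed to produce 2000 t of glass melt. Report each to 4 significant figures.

Batch per 2000 t glass melt:
  witherite: 91.19 t
  lithium carbonate: 131.9 t
  spodumene concentrate: 369.1 t
  pearl ash: 364.4 t
  sodium sulfate: 266.7 t
  Na-feldspar: 1163 t
Total batch = 2386 t; LOI loss = 386.4 t; yield = 83.81%

Every computation holds exact precision in all steps — the intermediate values are shown rounded to four significant digits when written out — a single rounding finalizes every reported result; derived quantities (totals, glass mass, yield, ignition loss, six oxide percentages) are computed starting from the weights for 2000 t of glass in full float precision, as given in the problem or answer text.
Oxide mass targets, per 2000 t glass melt:
  SiO2: 51.36% × 2000 = 1027 t
  Al2O3: 16.32% × 2000 = 326.4 t
  BaO: 3.525% × 2000 = 70.50 t
  K2O: 12.40% × 2000 = 248.0 t
  Li2O: 4.086% × 2000 = 81.72 t
  Na2O: 12.31% × 2000 = 246.2 t
Checking each oxide sum per the reported batch figures, on the stated basis (every target is met by its sum net of answer rounding effects):
  SiO2: 369.1·0.6373 + 1163·0.6809 = 1027 t (target 1027 t)
  Al2O3: 369.1·0.2717 + 1163·0.1944 = 326.4 t (target 326.4 t)
  BaO: 91.19·0.7731 = 70.50 t (target 70.50 t)
  K2O: 364.4·0.6806 = 248.0 t (target 248.0 t)
  Li2O: 131.9·0.4065 + 369.1·0.07610 = 81.71 t (target 81.72 t)
  Na2O: 266.7·0.4351 + 1163·0.1119 = 246.2 t (target 246.2 t)
Glass-mass closure: Σ batch − LOI loss = 2000 t (the targets, summed, come to 2000 t; versus the stated basis of 2000 t — a pure rounding effect).
Whole-batch sum: Σ batch = 2386 t; loss to ignition Σ batch·LOI = 386.4 t; the yield ratio, glass ÷ batch: 83.81%.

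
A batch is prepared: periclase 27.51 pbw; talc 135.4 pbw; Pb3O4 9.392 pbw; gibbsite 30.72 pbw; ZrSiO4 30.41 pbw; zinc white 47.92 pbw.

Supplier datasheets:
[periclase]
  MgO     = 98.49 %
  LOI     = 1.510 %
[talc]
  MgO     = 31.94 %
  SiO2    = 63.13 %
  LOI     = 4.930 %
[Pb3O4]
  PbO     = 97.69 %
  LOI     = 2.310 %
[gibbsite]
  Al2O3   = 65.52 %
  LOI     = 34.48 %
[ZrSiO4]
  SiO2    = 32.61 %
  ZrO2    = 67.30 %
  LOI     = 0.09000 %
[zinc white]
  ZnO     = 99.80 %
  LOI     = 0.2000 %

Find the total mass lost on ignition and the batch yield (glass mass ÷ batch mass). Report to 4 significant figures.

LOI loss = 18.02 pbw; glass = 263.3 pbw; yield = 93.59%

Working values are printed rounded off to 4 significant figures when written out. All arithmetic runs at exact precision from start to finish — a single rounding completes every reported figure — all derived quantities (glass mass, yield, the six compositions, totals, LOI) are rebuilt in full float precision starting from the weights at 263.3 pbw of glass exactly as printed in problem or answer.
Material-by-material LOI:
  periclase: 27.51 × 0.01510 = 0.4154 pbw
  talc: 135.4 × 0.04930 = 6.675 pbw
  Pb3O4: 9.392 × 0.02310 = 0.2170 pbw
  gibbsite: 30.72 × 0.3448 = 10.59 pbw
  ZrSiO4: 30.41 × 9.000e-04 = 0.02737 pbw
  zinc white: 47.92 × 0.002000 = 0.09584 pbw
Total LOI = 18.02 pbw
Glass = batch − LOI = 281.4 − 18.02 = 263.3 pbw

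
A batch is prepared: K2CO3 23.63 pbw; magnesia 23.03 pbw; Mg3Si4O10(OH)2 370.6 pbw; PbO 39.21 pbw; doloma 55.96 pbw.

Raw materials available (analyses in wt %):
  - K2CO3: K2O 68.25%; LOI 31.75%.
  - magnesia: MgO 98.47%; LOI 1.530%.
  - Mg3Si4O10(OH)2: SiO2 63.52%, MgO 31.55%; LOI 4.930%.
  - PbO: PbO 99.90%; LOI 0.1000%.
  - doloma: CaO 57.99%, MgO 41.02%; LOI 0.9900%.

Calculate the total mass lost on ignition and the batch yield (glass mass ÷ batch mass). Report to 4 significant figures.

Full float precision is carried at each step — rounding to four significant figures governs each intermediate as displayed. Every reported result includes exactly one rounding; derived quantities, including the five compositions, LOI, the totals, net glass mass, the yield, are re-derived starting from the weights per 485.7 pbw of glass at exact precision, as they appear in the problem or answer text.
Material-by-material LOI:
  K2CO3: 23.63 × 0.3175 = 7.503 pbw
  magnesia: 23.03 × 0.01530 = 0.3524 pbw
  Mg3Si4O10(OH)2: 370.6 × 0.04930 = 18.27 pbw
  PbO: 39.21 × 0.001000 = 0.03921 pbw
  doloma: 55.96 × 0.009900 = 0.5540 pbw
Total LOI = 26.72 pbw
Glass = batch − LOI = 512.4 − 26.72 = 485.7 pbw

LOI loss = 26.72 pbw; glass = 485.7 pbw; yield = 94.79%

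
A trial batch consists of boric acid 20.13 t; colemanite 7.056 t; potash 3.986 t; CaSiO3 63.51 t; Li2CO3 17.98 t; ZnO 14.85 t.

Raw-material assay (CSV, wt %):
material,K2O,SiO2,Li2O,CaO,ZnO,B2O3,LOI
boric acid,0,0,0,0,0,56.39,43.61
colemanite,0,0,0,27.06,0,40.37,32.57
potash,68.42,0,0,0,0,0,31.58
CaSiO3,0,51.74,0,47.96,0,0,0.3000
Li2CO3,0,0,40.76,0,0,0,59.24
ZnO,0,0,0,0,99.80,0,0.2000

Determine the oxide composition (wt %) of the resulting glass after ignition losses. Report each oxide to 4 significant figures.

Glass mass = 104.3 t (batch 127.5 − LOI 23.21).
Composition: K2O 2.615%, SiO2 31.50%, Li2O 7.026%, CaO 31.03%, ZnO 14.21%, B2O3 13.61%

Every computation carries full float precision from first step to last. Working values are shown (rounded to four significant digits) alongside each step — each reported figure is rounded only once. Derived quantities are computed from the weighed amounts per 104.3 t of glass in exact precision (six oxide percentages, yield, the totals, glass mass, LOI), as quoted within the problem or the answer.
Oxide masses out of the charge:
  K2O: 3.986·0.6842 = 2.727 t
  SiO2: 63.51·0.5174 = 32.86 t
  Li2O: 17.98·0.4076 = 7.329 t
  CaO: 7.056·0.2706 + 63.51·0.4796 = 32.37 t
  ZnO: 14.85·0.9980 = 14.82 t
  B2O3: 20.13·0.5639 + 7.056·0.4037 = 14.20 t
LOI: 20.13·0.4361 + 7.056·0.3257 + 3.986·0.3158 + 63.51·0.003000 + 17.98·0.5924 + 14.85·0.002000 = 23.21 t
batch − LOI leaves glass = 127.5 − 23.21 = 104.3 t (the oxide masses sum to this)
wt % = 100 × oxide mass / glass mass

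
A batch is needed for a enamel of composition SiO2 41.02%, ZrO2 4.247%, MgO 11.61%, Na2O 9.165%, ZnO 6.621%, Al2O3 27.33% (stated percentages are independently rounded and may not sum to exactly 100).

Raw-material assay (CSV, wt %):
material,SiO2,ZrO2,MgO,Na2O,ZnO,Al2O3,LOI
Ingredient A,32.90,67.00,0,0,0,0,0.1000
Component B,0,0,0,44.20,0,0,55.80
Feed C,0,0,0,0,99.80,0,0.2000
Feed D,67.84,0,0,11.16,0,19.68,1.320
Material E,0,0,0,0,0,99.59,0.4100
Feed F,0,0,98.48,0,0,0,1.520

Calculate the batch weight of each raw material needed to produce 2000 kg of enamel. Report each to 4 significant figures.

Mid-chain values are printed rounded off to 4 significant digits within the worked lines — the working math carries exact precision at every stage. Each reported value takes just one rounding — the derived quantities (totals, the yield, ignition loss, six oxide percentages, glass mass) are computed at full precision from the batch weights per 2000 kg of glass, precisely as stated by the problem or the answer.
Target masses of each oxide per 2000 kg enamel:
  SiO2: 41.02% × 2000 = 820.4 kg
  ZrO2: 4.247% × 2000 = 84.94 kg
  MgO: 11.61% × 2000 = 232.2 kg
  Na2O: 9.165% × 2000 = 183.3 kg
  ZnO: 6.621% × 2000 = 132.4 kg
  Al2O3: 27.33% × 2000 = 546.6 kg
Verifying the oxide balance working from each reported weight, against the basis in use (target by target, the sums agree inside rounding margins):
  SiO2: 126.8·0.3290 + 1148·0.6784 = 820.5 kg (target 820.4 kg)
  ZrO2: 126.8·0.6700 = 84.96 kg (target 84.94 kg)
  MgO: 235.8·0.9848 = 232.2 kg (target 232.2 kg)
  Na2O: 124.9·0.4420 + 1148·0.1116 = 183.3 kg (target 183.3 kg)
  ZnO: 132.7·0.9980 = 132.4 kg (target 132.4 kg)
  Al2O3: 1148·0.1968 + 322.0·0.9959 = 546.6 kg (target 546.6 kg)
Glass mass check: total batch − LOI = 2000 kg (the targets, summed, come to 2000 kg; the stated basis being 2000 kg — differing by rounding only).
Whole-batch sum: Σ batch = 2090 kg; LOI loss = Σ batch·LOI = 90.14 kg; yield = glass ÷ total batch = 95.69%.

Batch per 2000 kg enamel:
  Ingredient A: 126.8 kg
  Component B: 124.9 kg
  Feed C: 132.7 kg
  Feed D: 1148 kg
  Material E: 322.0 kg
  Feed F: 235.8 kg
Total batch = 2090 kg; LOI loss = 90.14 kg; yield = 95.69%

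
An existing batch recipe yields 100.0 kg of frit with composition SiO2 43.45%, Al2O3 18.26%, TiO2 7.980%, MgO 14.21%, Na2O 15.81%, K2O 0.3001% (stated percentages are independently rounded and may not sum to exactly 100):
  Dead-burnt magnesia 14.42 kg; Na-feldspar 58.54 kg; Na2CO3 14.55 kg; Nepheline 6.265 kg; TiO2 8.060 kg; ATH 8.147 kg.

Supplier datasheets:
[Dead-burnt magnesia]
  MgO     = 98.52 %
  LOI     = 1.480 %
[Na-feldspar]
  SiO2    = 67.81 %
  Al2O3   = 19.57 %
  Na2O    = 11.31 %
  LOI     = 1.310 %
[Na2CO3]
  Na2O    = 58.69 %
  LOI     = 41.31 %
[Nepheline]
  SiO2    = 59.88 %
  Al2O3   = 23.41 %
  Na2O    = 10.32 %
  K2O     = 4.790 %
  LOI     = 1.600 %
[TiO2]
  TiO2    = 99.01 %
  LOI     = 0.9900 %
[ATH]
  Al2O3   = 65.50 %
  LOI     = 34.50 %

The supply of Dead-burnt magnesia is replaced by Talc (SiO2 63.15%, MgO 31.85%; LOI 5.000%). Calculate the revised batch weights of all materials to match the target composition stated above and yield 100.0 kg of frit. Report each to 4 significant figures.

The whole derivation holds exact precision from start to finish — values along the way appear rounded off to 4 significant figures when written out — each reported value is rounded once only — derived quantities (the six compositions, LOI, yield, net glass mass, the totals) are carried starting from the weights for 100.0 kg of glass in full precision, as written in the problem or the answer.
Target oxide masses per 100.0 kg frit:
  SiO2: 43.45% × 100.0 = 43.45 kg
  Al2O3: 18.26% × 100.0 = 18.26 kg
  TiO2: 7.980% × 100.0 = 7.980 kg
  MgO: 14.21% × 100.0 = 14.21 kg
  Na2O: 15.81% × 100.0 = 15.81 kg
  K2O: 0.3001% × 100.0 = 0.3001 kg
Balance tally, oxide-wise, from the weights as reported, for the quoted basis mass (summed amounts equal target values given rounding of the digits):
  SiO2: 44.62·0.6315 + 16.99·0.6781 + 6.265·0.5988 = 43.45 kg (target 43.45 kg)
  Al2O3: 16.99·0.1957 + 6.265·0.2341 + 20.56·0.6550 = 18.26 kg (target 18.26 kg)
  TiO2: 8.060·0.9901 = 7.980 kg (target 7.980 kg)
  MgO: 44.62·0.3185 = 14.21 kg (target 14.21 kg)
  Na2O: 16.99·0.1131 + 22.56·0.5869 + 6.265·0.1032 = 15.81 kg (target 15.81 kg)
  K2O: 6.265·0.04790 = 0.3001 kg (target 0.3001 kg)
Consistency of the glass mass: net batch after ignition = 100.0 kg (summing oxide targets gives 100.0 kg; the stated basis being 100.0 kg — rounding explains the deltas).
Adding the batch up: Σ batch = 119.1 kg; LOI removed, Σ of batch·LOI: 19.05 kg; as yield: glass ÷ batch → 84.00%.

Revised batch per 100.0 kg frit:
  Talc: 44.62 kg
  Na-feldspar: 16.99 kg
  Na2CO3: 22.56 kg
  Nepheline: 6.265 kg
  TiO2: 8.060 kg
  ATH: 20.56 kg
Total batch = 119.1 kg; LOI loss = 19.05 kg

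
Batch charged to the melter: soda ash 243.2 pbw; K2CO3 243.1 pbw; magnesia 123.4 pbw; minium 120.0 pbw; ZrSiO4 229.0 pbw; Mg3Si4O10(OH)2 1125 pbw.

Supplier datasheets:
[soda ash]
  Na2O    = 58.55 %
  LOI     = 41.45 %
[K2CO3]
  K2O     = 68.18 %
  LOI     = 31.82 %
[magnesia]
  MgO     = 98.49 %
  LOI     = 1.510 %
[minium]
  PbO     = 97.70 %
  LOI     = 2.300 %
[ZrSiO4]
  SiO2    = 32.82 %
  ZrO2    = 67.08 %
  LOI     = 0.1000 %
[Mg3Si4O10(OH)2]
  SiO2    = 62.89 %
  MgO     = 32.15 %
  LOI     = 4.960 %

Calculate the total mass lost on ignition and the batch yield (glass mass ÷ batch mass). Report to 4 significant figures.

In-progress results are printed rounded to 4 significant digits alongside each step; all arithmetic runs at full precision end to end; each reported result is rounded only once. All derived quantities, which include totals, six oxide percentages, net glass mass, LOI, the yield, are carried in full precision, exactly as shown in the problem or answer text, from the weighed amounts on 1845 pbw of glass.
Material-by-material LOI:
  soda ash: 243.2 × 0.4145 = 100.8 pbw
  K2CO3: 243.1 × 0.3182 = 77.35 pbw
  magnesia: 123.4 × 0.01510 = 1.863 pbw
  minium: 120.0 × 0.02300 = 2.760 pbw
  ZrSiO4: 229.0 × 0.001000 = 0.2290 pbw
  Mg3Si4O10(OH)2: 1125 × 0.04960 = 55.80 pbw
Total LOI = 238.8 pbw
Glass = batch − LOI = 2084 − 238.8 = 1845 pbw

LOI loss = 238.8 pbw; glass = 1845 pbw; yield = 88.54%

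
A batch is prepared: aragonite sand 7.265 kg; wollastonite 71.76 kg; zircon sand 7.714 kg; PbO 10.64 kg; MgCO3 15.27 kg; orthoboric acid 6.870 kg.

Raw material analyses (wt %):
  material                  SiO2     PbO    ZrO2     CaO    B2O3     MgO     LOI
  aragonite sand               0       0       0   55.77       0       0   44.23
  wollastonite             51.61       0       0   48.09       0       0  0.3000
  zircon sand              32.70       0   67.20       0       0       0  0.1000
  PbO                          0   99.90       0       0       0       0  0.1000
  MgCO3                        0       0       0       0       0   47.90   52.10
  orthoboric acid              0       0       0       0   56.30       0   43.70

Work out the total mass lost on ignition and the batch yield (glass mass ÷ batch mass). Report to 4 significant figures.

LOI loss = 14.40 kg; glass = 105.1 kg; yield = 87.95%

All arithmetic carries full precision in all steps; intermediates are displayed (rounded to 4 significant digits) between the steps. Each reported number undergoes a single rounding. Derived quantities, including ignition loss, yield, six oxide percentages, glass mass, totals, are carried from the batch weights on 105.1 kg of glass in full float precision, exactly as printed in the problem or answer text.
Material-by-material LOI:
  aragonite sand: 7.265 × 0.4423 = 3.213 kg
  wollastonite: 71.76 × 0.003000 = 0.2153 kg
  zircon sand: 7.714 × 0.001000 = 0.007714 kg
  PbO: 10.64 × 0.001000 = 0.01064 kg
  MgCO3: 15.27 × 0.5210 = 7.956 kg
  orthoboric acid: 6.870 × 0.4370 = 3.002 kg
Total LOI = 14.40 kg
Glass = batch − LOI = 119.5 − 14.40 = 105.1 kg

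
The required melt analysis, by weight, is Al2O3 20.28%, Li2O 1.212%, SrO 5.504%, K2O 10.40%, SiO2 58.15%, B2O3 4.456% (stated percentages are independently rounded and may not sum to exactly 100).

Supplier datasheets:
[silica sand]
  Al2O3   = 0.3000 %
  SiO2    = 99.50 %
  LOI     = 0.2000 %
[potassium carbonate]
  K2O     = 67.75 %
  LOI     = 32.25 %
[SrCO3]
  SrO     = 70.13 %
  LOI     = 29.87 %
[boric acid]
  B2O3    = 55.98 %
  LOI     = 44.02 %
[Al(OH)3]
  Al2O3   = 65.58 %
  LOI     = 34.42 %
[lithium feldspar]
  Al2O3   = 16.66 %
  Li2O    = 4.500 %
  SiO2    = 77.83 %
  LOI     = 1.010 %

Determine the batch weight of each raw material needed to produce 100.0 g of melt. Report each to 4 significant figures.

Intermediates are printed with 4-significant-figure rounding between the steps. The working math maintains full float precision all the way through — each reported value takes a single rounding — the derived quantities (six oxide percentages, net glass mass, totals, LOI, the yield) are re-derived using the weight values per 100.0 g of glass at full precision, as set out in the problem or answer text.
Oxide mass targets, per 100.0 g melt:
  Al2O3: 20.28% × 100.0 = 20.28 g
  Li2O: 1.212% × 100.0 = 1.212 g
  SrO: 5.504% × 100.0 = 5.504 g
  K2O: 10.40% × 100.0 = 10.40 g
  SiO2: 58.15% × 100.0 = 58.15 g
  B2O3: 4.456% × 100.0 = 4.456 g
A balance pass over the oxides, working from each reported weight, at the basis given (sums match the target masses given rounding of the digits):
  Al2O3: 37.37·0.003000 + 23.91·0.6558 + 26.93·0.1666 = 20.28 g (target 20.28 g)
  Li2O: 26.93·0.04500 = 1.212 g (target 1.212 g)
  SrO: 7.848·0.7013 = 5.504 g (target 5.504 g)
  K2O: 15.35·0.6775 = 10.40 g (target 10.40 g)
  SiO2: 37.37·0.9950 + 26.93·0.7783 = 58.14 g (target 58.15 g)
  B2O3: 7.960·0.5598 = 4.456 g (target 4.456 g)
Consistency of the glass mass: total batch − LOI = 99.99 g (targets for the oxides total 100.0 g; versus the stated basis of 100.0 g — rounding explains the deltas).
Total batch = Σ batch = 119.4 g; LOI removed, Σ of batch·LOI: 19.38 g; the yield ratio, glass ÷ batch: 83.77%.

Batch per 100.0 g melt:
  silica sand: 37.37 g
  potassium carbonate: 15.35 g
  SrCO3: 7.848 g
  boric acid: 7.960 g
  Al(OH)3: 23.91 g
  lithium feldspar: 26.93 g
Total batch = 119.4 g; LOI loss = 19.38 g; yield = 83.77%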